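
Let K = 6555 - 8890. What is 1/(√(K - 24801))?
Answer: -I*√106/1696 ≈ -0.0060705*I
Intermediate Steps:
K = -2335
1/(√(K - 24801)) = 1/(√(-2335 - 24801)) = 1/(√(-27136)) = 1/(16*I*√106) = -I*√106/1696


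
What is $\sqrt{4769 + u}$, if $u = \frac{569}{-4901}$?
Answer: $\frac{10 \sqrt{6777967}}{377} \approx 69.057$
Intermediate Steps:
$u = - \frac{569}{4901}$ ($u = 569 \left(- \frac{1}{4901}\right) = - \frac{569}{4901} \approx -0.1161$)
$\sqrt{4769 + u} = \sqrt{4769 - \frac{569}{4901}} = \sqrt{\frac{23372300}{4901}} = \frac{10 \sqrt{6777967}}{377}$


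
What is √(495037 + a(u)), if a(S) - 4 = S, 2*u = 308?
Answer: √495195 ≈ 703.70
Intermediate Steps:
u = 154 (u = (½)*308 = 154)
a(S) = 4 + S
√(495037 + a(u)) = √(495037 + (4 + 154)) = √(495037 + 158) = √495195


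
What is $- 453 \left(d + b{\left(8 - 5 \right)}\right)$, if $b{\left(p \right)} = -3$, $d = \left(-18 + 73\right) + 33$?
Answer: $-38505$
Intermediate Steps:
$d = 88$ ($d = 55 + 33 = 88$)
$- 453 \left(d + b{\left(8 - 5 \right)}\right) = - 453 \left(88 - 3\right) = \left(-453\right) 85 = -38505$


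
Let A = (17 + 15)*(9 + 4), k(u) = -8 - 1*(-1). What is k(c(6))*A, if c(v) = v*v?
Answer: -2912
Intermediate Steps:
c(v) = v²
k(u) = -7 (k(u) = -8 + 1 = -7)
A = 416 (A = 32*13 = 416)
k(c(6))*A = -7*416 = -2912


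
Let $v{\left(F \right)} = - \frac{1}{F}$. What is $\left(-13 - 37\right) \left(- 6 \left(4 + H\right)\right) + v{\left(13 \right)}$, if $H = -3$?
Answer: $\frac{3899}{13} \approx 299.92$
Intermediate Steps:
$\left(-13 - 37\right) \left(- 6 \left(4 + H\right)\right) + v{\left(13 \right)} = \left(-13 - 37\right) \left(- 6 \left(4 - 3\right)\right) - \frac{1}{13} = - 50 \left(\left(-6\right) 1\right) - \frac{1}{13} = \left(-50\right) \left(-6\right) - \frac{1}{13} = 300 - \frac{1}{13} = \frac{3899}{13}$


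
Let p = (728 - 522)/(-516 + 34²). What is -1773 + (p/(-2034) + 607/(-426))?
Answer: -82000581713/46212480 ≈ -1774.4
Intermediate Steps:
p = 103/320 (p = 206/(-516 + 1156) = 206/640 = 206*(1/640) = 103/320 ≈ 0.32188)
-1773 + (p/(-2034) + 607/(-426)) = -1773 + ((103/320)/(-2034) + 607/(-426)) = -1773 + ((103/320)*(-1/2034) + 607*(-1/426)) = -1773 + (-103/650880 - 607/426) = -1773 - 65854673/46212480 = -82000581713/46212480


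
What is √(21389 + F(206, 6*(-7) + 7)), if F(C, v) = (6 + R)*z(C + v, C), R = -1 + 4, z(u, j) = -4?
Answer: √21353 ≈ 146.13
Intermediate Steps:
R = 3
F(C, v) = -36 (F(C, v) = (6 + 3)*(-4) = 9*(-4) = -36)
√(21389 + F(206, 6*(-7) + 7)) = √(21389 - 36) = √21353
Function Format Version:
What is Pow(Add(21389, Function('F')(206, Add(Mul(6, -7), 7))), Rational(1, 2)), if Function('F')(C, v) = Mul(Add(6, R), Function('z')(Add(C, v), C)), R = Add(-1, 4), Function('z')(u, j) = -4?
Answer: Pow(21353, Rational(1, 2)) ≈ 146.13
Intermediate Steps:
R = 3
Function('F')(C, v) = -36 (Function('F')(C, v) = Mul(Add(6, 3), -4) = Mul(9, -4) = -36)
Pow(Add(21389, Function('F')(206, Add(Mul(6, -7), 7))), Rational(1, 2)) = Pow(Add(21389, -36), Rational(1, 2)) = Pow(21353, Rational(1, 2))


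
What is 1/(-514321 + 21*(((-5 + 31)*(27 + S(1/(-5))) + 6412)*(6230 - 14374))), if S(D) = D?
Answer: -5/6081448661 ≈ -8.2217e-10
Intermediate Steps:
1/(-514321 + 21*(((-5 + 31)*(27 + S(1/(-5))) + 6412)*(6230 - 14374))) = 1/(-514321 + 21*(((-5 + 31)*(27 + 1/(-5)) + 6412)*(6230 - 14374))) = 1/(-514321 + 21*((26*(27 - ⅕) + 6412)*(-8144))) = 1/(-514321 + 21*((26*(134/5) + 6412)*(-8144))) = 1/(-514321 + 21*((3484/5 + 6412)*(-8144))) = 1/(-514321 + 21*((35544/5)*(-8144))) = 1/(-514321 + 21*(-289470336/5)) = 1/(-514321 - 6078877056/5) = 1/(-6081448661/5) = -5/6081448661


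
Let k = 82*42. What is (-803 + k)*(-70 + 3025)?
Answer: 7804155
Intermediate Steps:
k = 3444
(-803 + k)*(-70 + 3025) = (-803 + 3444)*(-70 + 3025) = 2641*2955 = 7804155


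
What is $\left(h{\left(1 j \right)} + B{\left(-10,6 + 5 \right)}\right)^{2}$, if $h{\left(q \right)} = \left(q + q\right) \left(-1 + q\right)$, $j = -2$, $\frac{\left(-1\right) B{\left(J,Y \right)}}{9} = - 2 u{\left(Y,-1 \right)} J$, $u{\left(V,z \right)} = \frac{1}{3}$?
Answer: $2304$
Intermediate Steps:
$u{\left(V,z \right)} = \frac{1}{3}$
$B{\left(J,Y \right)} = 6 J$ ($B{\left(J,Y \right)} = - 9 \left(-2\right) \frac{1}{3} J = - 9 \left(- \frac{2 J}{3}\right) = 6 J$)
$h{\left(q \right)} = 2 q \left(-1 + q\right)$
$\left(h{\left(1 j \right)} + B{\left(-10,6 + 5 \right)}\right)^{2} = \left(2 \cdot 1 \left(-2\right) \left(-1 + 1 \left(-2\right)\right) + 6 \left(-10\right)\right)^{2} = \left(2 \left(-2\right) \left(-1 - 2\right) - 60\right)^{2} = \left(2 \left(-2\right) \left(-3\right) - 60\right)^{2} = \left(12 - 60\right)^{2} = \left(-48\right)^{2} = 2304$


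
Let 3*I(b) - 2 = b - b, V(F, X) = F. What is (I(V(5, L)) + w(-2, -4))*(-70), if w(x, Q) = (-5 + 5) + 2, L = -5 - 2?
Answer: -560/3 ≈ -186.67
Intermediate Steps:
L = -7
I(b) = 2/3 (I(b) = 2/3 + (b - b)/3 = 2/3 + (1/3)*0 = 2/3 + 0 = 2/3)
w(x, Q) = 2 (w(x, Q) = 0 + 2 = 2)
(I(V(5, L)) + w(-2, -4))*(-70) = (2/3 + 2)*(-70) = (8/3)*(-70) = -560/3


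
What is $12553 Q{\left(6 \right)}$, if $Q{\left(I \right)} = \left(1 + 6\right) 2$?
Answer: $175742$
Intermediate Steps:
$Q{\left(I \right)} = 14$ ($Q{\left(I \right)} = 7 \cdot 2 = 14$)
$12553 Q{\left(6 \right)} = 12553 \cdot 14 = 175742$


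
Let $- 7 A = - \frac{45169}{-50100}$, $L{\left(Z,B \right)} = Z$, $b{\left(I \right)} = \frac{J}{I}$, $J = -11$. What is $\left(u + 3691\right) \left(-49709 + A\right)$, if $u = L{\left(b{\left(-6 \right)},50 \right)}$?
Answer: $- \frac{386262791978633}{2104200} \approx -1.8357 \cdot 10^{8}$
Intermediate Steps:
$b{\left(I \right)} = - \frac{11}{I}$
$u = \frac{11}{6}$ ($u = - \frac{11}{-6} = \left(-11\right) \left(- \frac{1}{6}\right) = \frac{11}{6} \approx 1.8333$)
$A = - \frac{45169}{350700}$ ($A = - \frac{\left(-1\right) \frac{45169}{-50100}}{7} = - \frac{\left(-1\right) 45169 \left(- \frac{1}{50100}\right)}{7} = - \frac{\left(-1\right) \left(- \frac{45169}{50100}\right)}{7} = \left(- \frac{1}{7}\right) \frac{45169}{50100} = - \frac{45169}{350700} \approx -0.1288$)
$\left(u + 3691\right) \left(-49709 + A\right) = \left(\frac{11}{6} + 3691\right) \left(-49709 - \frac{45169}{350700}\right) = \frac{22157}{6} \left(- \frac{17432991469}{350700}\right) = - \frac{386262791978633}{2104200}$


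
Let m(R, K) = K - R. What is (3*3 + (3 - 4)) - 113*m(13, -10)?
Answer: 2607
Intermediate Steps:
(3*3 + (3 - 4)) - 113*m(13, -10) = (3*3 + (3 - 4)) - 113*(-10 - 1*13) = (9 - 1) - 113*(-10 - 13) = 8 - 113*(-23) = 8 + 2599 = 2607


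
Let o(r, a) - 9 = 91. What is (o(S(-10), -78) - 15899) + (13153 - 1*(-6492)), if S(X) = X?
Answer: 3846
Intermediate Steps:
o(r, a) = 100 (o(r, a) = 9 + 91 = 100)
(o(S(-10), -78) - 15899) + (13153 - 1*(-6492)) = (100 - 15899) + (13153 - 1*(-6492)) = -15799 + (13153 + 6492) = -15799 + 19645 = 3846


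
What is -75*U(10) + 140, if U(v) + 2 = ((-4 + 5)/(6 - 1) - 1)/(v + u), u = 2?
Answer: 295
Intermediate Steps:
U(v) = -2 - 4/(5*(2 + v)) (U(v) = -2 + ((-4 + 5)/(6 - 1) - 1)/(v + 2) = -2 + (1/5 - 1)/(2 + v) = -2 - 4/(5*(2 + v)))
-75*U(10) + 140 = -30*(-12 - 5*10)/(2 + 10) + 140 = -30*(-12 - 50)/12 + 140 = -30*(-62)/12 + 140 = -75*(-31/15) + 140 = 155 + 140 = 295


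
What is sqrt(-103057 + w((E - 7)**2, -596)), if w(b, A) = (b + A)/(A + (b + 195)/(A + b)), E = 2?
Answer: I*sqrt(2987717498631474)/170268 ≈ 321.02*I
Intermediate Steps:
w(b, A) = (A + b)/(A + (195 + b)/(A + b))
sqrt(-103057 + w((E - 7)**2, -596)) = sqrt(-103057 + (-596 + (2 - 7)**2)**2/(195 + (2 - 7)**2 + (-596)**2 - 596*(2 - 7)**2)) = sqrt(-103057 + (-596 + (-5)**2)**2/(195 + (-5)**2 + 355216 - 596*(-5)**2)) = sqrt(-103057 + (-596 + 25)**2/(195 + 25 + 355216 - 596*25)) = sqrt(-103057 + (-571)**2/(195 + 25 + 355216 - 14900)) = sqrt(-103057 + 326041/340536) = sqrt(-35094292511/340536) = I*sqrt(2987717498631474)/170268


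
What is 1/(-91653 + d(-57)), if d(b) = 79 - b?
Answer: -1/91517 ≈ -1.0927e-5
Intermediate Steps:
1/(-91653 + d(-57)) = 1/(-91653 + (79 - 1*(-57))) = 1/(-91653 + (79 + 57)) = 1/(-91653 + 136) = 1/(-91517) = -1/91517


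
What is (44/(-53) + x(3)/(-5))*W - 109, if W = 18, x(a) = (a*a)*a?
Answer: -58603/265 ≈ -221.14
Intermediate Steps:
x(a) = a³ (x(a) = a²*a = a³)
(44/(-53) + x(3)/(-5))*W - 109 = (44/(-53) + 3³/(-5))*18 - 109 = (44*(-1/53) + 27*(-⅕))*18 - 109 = (-44/53 - 27/5)*18 - 109 = -1651/265*18 - 109 = -29718/265 - 109 = -58603/265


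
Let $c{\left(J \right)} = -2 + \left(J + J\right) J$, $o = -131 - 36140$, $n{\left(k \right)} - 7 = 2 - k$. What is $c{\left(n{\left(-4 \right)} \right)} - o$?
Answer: $36607$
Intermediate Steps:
$n{\left(k \right)} = 9 - k$ ($n{\left(k \right)} = 7 - \left(-2 + k\right) = 9 - k$)
$o = -36271$ ($o = -131 - 36140 = -36271$)
$c{\left(J \right)} = -2 + 2 J^{2}$ ($c{\left(J \right)} = -2 + 2 J J = -2 + 2 J^{2}$)
$c{\left(n{\left(-4 \right)} \right)} - o = \left(-2 + 2 \left(9 - -4\right)^{2}\right) - -36271 = \left(-2 + 2 \left(9 + 4\right)^{2}\right) + 36271 = \left(-2 + 2 \cdot 13^{2}\right) + 36271 = \left(-2 + 2 \cdot 169\right) + 36271 = \left(-2 + 338\right) + 36271 = 336 + 36271 = 36607$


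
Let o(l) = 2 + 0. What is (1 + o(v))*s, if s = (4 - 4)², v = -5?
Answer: 0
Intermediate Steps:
s = 0 (s = 0² = 0)
o(l) = 2
(1 + o(v))*s = (1 + 2)*0 = 3*0 = 0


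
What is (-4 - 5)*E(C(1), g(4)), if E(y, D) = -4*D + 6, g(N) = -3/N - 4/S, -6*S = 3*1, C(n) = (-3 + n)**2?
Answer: 207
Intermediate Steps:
S = -1/2 ≈ -0.50000
g(N) = 8 - 3/N (g(N) = -3/N - 4/(-1/2) = -3/N - 4*(-2) = -3/N + 8 = 8 - 3/N)
E(y, D) = 6 - 4*D
(-4 - 5)*E(C(1), g(4)) = (-4 - 5)*(6 - 4*(8 - 3/4)) = -9*(6 - 4*(8 - 3*1/4)) = -9*(6 - 4*(8 - 3/4)) = -9*(6 - 4*29/4) = -9*(6 - 29) = -9*(-23) = 207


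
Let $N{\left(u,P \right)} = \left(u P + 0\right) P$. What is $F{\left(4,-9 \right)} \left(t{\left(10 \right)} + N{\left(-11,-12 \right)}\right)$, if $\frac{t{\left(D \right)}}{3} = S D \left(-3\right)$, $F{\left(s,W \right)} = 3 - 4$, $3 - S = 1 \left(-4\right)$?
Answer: $2214$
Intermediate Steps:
$S = 7$ ($S = 3 - 1 \left(-4\right) = 3 - -4 = 3 + 4 = 7$)
$F{\left(s,W \right)} = -1$
$N{\left(u,P \right)} = u P^{2}$ ($N{\left(u,P \right)} = \left(P u + 0\right) P = P u P = u P^{2}$)
$t{\left(D \right)} = - 63 D$ ($t{\left(D \right)} = 3 \cdot 7 D \left(-3\right) = 3 \left(- 21 D\right) = - 63 D$)
$F{\left(4,-9 \right)} \left(t{\left(10 \right)} + N{\left(-11,-12 \right)}\right) = - (\left(-63\right) 10 - 11 \left(-12\right)^{2}) = - (-630 - 1584) = \left(-1\right) \left(-2214\right) = 2214$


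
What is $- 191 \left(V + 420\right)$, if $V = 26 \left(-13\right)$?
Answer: $-15662$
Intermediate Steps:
$V = -338$
$- 191 \left(V + 420\right) = - 191 \left(-338 + 420\right) = \left(-191\right) 82 = -15662$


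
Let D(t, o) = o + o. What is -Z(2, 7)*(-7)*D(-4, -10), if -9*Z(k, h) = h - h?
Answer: 0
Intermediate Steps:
D(t, o) = 2*o
Z(k, h) = 0 (Z(k, h) = -(h - h)/9 = -⅑*0 = 0)
-Z(2, 7)*(-7)*D(-4, -10) = -0*(-7)*2*(-10) = -0*(-20) = -1*0 = 0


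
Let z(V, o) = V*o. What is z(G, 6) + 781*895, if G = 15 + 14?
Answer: 699169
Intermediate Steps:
G = 29
z(G, 6) + 781*895 = 29*6 + 781*895 = 174 + 698995 = 699169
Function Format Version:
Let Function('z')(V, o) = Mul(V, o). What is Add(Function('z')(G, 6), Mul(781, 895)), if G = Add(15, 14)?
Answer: 699169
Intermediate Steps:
G = 29
Add(Function('z')(G, 6), Mul(781, 895)) = Add(Mul(29, 6), Mul(781, 895)) = Add(174, 698995) = 699169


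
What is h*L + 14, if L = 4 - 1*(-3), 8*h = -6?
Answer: 35/4 ≈ 8.7500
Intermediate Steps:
h = -¾ (h = (⅛)*(-6) = -¾ ≈ -0.75000)
L = 7 (L = 4 + 3 = 7)
h*L + 14 = -¾*7 + 14 = -21/4 + 14 = 35/4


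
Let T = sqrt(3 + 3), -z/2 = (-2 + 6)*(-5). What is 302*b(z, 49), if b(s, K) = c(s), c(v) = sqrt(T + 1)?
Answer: 302*sqrt(1 + sqrt(6)) ≈ 560.90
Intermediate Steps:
z = 40 (z = -2*(-2 + 6)*(-5) = -8*(-5) = -2*(-20) = 40)
T = sqrt(6) ≈ 2.4495
c(v) = sqrt(1 + sqrt(6)) (c(v) = sqrt(sqrt(6) + 1) = sqrt(1 + sqrt(6)))
b(s, K) = sqrt(1 + sqrt(6))
302*b(z, 49) = 302*sqrt(1 + sqrt(6))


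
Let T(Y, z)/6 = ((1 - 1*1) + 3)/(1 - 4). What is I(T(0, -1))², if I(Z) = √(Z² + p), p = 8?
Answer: 44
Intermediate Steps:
T(Y, z) = -6 (T(Y, z) = 6*(((1 - 1*1) + 3)/(1 - 4)) = 6*(((1 - 1) + 3)/(-3)) = 6*((0 + 3)*(-⅓)) = 6*(3*(-⅓)) = 6*(-1) = -6)
I(Z) = √(8 + Z²) (I(Z) = √(Z² + 8) = √(8 + Z²))
I(T(0, -1))² = (√(8 + (-6)²))² = (√(8 + 36))² = (√44)² = (2*√11)² = 44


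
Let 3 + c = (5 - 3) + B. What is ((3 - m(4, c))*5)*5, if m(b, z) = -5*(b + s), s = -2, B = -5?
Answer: 325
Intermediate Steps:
c = -6 (c = -3 + ((5 - 3) - 5) = -3 + (2 - 5) = -3 - 3 = -6)
m(b, z) = 10 - 5*b (m(b, z) = -5*(b - 2) = -5*(-2 + b) = 10 - 5*b)
((3 - m(4, c))*5)*5 = ((3 - (10 - 5*4))*5)*5 = ((3 - (10 - 20))*5)*5 = ((3 - 1*(-10))*5)*5 = ((3 + 10)*5)*5 = (13*5)*5 = 65*5 = 325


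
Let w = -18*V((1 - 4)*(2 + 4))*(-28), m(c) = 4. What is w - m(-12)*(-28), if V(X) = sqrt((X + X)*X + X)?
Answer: 112 + 1512*sqrt(70) ≈ 12762.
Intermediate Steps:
V(X) = sqrt(X + 2*X**2) (V(X) = sqrt((2*X)*X + X) = sqrt(2*X**2 + X) = sqrt(X + 2*X**2))
w = 1512*sqrt(70) (w = -18*sqrt((1 - 4)*(1 + 2*((1 - 4)*(2 + 4)))*(2 + 4))*(-28) = -18*sqrt(630)*(-28) = -18*3*sqrt(70)*(-28) = -54*sqrt(70)*(-28) = 1512*sqrt(70) ≈ 12650.)
w - m(-12)*(-28) = 1512*sqrt(70) - 4*(-28) = 1512*sqrt(70) - 1*(-112) = 1512*sqrt(70) + 112 = 112 + 1512*sqrt(70)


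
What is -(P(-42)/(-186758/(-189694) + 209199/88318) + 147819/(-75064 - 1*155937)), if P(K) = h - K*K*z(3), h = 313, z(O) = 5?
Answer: 16465413698668026847/6488574170269075 ≈ 2537.6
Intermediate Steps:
P(K) = 313 - 5*K² (P(K) = 313 - K*K*5 = 313 - K²*5 = 313 - 5*K²)
-(P(-42)/(-186758/(-189694) + 209199/88318) + 147819/(-75064 - 1*155937)) = -((313 - 5*(-42)²)/(-186758/(-189694) + 209199/88318) + 147819/(-75064 - 1*155937)) = -((313 - 5*1764)/(-186758*(-1/189694) + 209199*(1/88318)) + 147819/(-75064 - 155937)) = -((313 - 8820)/(93379/94847 + 209199/88318) + 147819/(-231001)) = -(-8507/28088944075/8376697346 + 147819*(-1/231001)) = -(-8507*8376697346/28088944075 - 147819/231001) = -(-71260564322422/28088944075 - 147819/231001) = -1*(-16465413698668026847/6488574170269075) = 16465413698668026847/6488574170269075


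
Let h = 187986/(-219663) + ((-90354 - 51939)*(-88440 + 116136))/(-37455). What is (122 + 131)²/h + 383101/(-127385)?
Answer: -29395018494330001201/12252642060846103010 ≈ -2.3991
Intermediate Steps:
h = 96185909336626/914164185 (h = 187986*(-1/219663) - 142293*27696*(-1/37455) = -62662/73221 - 3940946928*(-1/37455) = -62662/73221 + 1313648976/12485 = 96185909336626/914164185 ≈ 1.0522e+5)
(122 + 131)²/h + 383101/(-127385) = (122 + 131)²/(96185909336626/914164185) + 383101/(-127385) = 253²*(914164185/96185909336626) + 383101*(-1/127385) = 64009*(914164185/96185909336626) - 383101/127385 = 58514735317665/96185909336626 - 383101/127385 = -29395018494330001201/12252642060846103010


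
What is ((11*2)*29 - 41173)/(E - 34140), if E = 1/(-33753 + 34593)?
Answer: 34049400/28677599 ≈ 1.1873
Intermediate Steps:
E = 1/840 ≈ 0.0011905
((11*2)*29 - 41173)/(E - 34140) = ((11*2)*29 - 41173)/(1/840 - 34140) = (22*29 - 41173)/(-28677599/840) = (638 - 41173)*(-840/28677599) = -40535*(-840/28677599) = 34049400/28677599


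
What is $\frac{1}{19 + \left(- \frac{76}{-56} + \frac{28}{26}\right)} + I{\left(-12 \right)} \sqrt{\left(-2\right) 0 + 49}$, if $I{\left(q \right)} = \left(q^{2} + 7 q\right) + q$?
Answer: $\frac{1310918}{3901} \approx 336.05$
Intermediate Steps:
$I{\left(q \right)} = q^{2} + 8 q$
$\frac{1}{19 + \left(- \frac{76}{-56} + \frac{28}{26}\right)} + I{\left(-12 \right)} \sqrt{\left(-2\right) 0 + 49} = \frac{1}{19 + \left(- \frac{76}{-56} + \frac{28}{26}\right)} + - 12 \left(8 - 12\right) \sqrt{\left(-2\right) 0 + 49} = \frac{1}{19 + \left(\left(-76\right) \left(- \frac{1}{56}\right) + 28 \cdot \frac{1}{26}\right)} + \left(-12\right) \left(-4\right) \sqrt{0 + 49} = \frac{1}{19 + \left(\frac{19}{14} + \frac{14}{13}\right)} + 48 \sqrt{49} = \frac{1}{19 + \frac{443}{182}} + 48 \cdot 7 = \frac{1}{\frac{3901}{182}} + 336 = \frac{182}{3901} + 336 = \frac{1310918}{3901}$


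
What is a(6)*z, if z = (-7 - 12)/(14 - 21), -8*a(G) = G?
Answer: -57/28 ≈ -2.0357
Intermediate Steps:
a(G) = -G/8
z = 19/7 (z = -19/(-7) = -19*(-1/7) = 19/7 ≈ 2.7143)
a(6)*z = -1/8*6*(19/7) = -3/4*19/7 = -57/28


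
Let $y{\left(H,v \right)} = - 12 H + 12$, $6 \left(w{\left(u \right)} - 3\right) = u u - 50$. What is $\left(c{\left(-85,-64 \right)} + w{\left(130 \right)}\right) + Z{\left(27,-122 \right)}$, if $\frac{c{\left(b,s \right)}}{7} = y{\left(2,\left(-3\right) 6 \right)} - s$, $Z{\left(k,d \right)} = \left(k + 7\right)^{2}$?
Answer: $\frac{12994}{3} \approx 4331.3$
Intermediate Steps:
$w{\left(u \right)} = - \frac{16}{3} + \frac{u^{2}}{6}$ ($w{\left(u \right)} = 3 + \frac{u u - 50}{6} = 3 + \frac{u^{2} - 50}{6} = 3 + \frac{-50 + u^{2}}{6} = 3 + \left(- \frac{25}{3} + \frac{u^{2}}{6}\right) = - \frac{16}{3} + \frac{u^{2}}{6}$)
$y{\left(H,v \right)} = 12 - 12 H$
$Z{\left(k,d \right)} = \left(7 + k\right)^{2}$
$c{\left(b,s \right)} = -84 - 7 s$ ($c{\left(b,s \right)} = 7 \left(\left(12 - 24\right) - s\right) = 7 \left(-12 - s\right) = -84 - 7 s$)
$\left(c{\left(-85,-64 \right)} + w{\left(130 \right)}\right) + Z{\left(27,-122 \right)} = \left(\left(-84 - -448\right) - \left(\frac{16}{3} - \frac{130^{2}}{6}\right)\right) + \left(7 + 27\right)^{2} = \left(\left(-84 + 448\right) + \left(- \frac{16}{3} + \frac{1}{6} \cdot 16900\right)\right) + 34^{2} = \left(364 + \left(- \frac{16}{3} + \frac{8450}{3}\right)\right) + 1156 = \left(364 + \frac{8434}{3}\right) + 1156 = \frac{9526}{3} + 1156 = \frac{12994}{3}$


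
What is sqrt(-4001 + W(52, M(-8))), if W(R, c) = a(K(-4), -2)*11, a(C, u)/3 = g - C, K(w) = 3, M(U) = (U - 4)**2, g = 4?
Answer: 8*I*sqrt(62) ≈ 62.992*I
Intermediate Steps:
M(U) = (-4 + U)**2
a(C, u) = 12 - 3*C (a(C, u) = 3*(4 - C) = 12 - 3*C)
W(R, c) = 33 (W(R, c) = (12 - 3*3)*11 = (12 - 9)*11 = 3*11 = 33)
sqrt(-4001 + W(52, M(-8))) = sqrt(-4001 + 33) = sqrt(-3968) = 8*I*sqrt(62)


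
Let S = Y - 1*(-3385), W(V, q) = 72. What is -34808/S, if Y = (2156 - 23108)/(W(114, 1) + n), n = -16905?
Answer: -195307688/19000219 ≈ -10.279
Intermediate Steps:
Y = 6984/5611 (Y = (2156 - 23108)/(72 - 16905) = -20952/(-16833) = -20952*(-1/16833) = 6984/5611 ≈ 1.2447)
S = 19000219/5611 (S = 6984/5611 - 1*(-3385) = 6984/5611 + 3385 = 19000219/5611 ≈ 3386.2)
-34808/S = -34808/19000219/5611 = -34808*5611/19000219 = -195307688/19000219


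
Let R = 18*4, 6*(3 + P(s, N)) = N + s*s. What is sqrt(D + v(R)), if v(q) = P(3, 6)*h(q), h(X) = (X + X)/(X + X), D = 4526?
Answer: sqrt(18102)/2 ≈ 67.272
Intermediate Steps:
h(X) = 1 (h(X) = (2*X)/((2*X)) = (2*X)*(1/(2*X)) = 1)
P(s, N) = -3 + N/6 + s**2/6 (P(s, N) = -3 + (N + s*s)/6 = -3 + (N + s**2)/6 = -3 + (N/6 + s**2/6) = -3 + N/6 + s**2/6)
R = 72
v(q) = -1/2 (v(q) = (-3 + (1/6)*6 + (1/6)*3**2)*1 = (-3 + 1 + (1/6)*9)*1 = (-3 + 1 + 3/2)*1 = -1/2*1 = -1/2)
sqrt(D + v(R)) = sqrt(4526 - 1/2) = sqrt(9051/2) = sqrt(18102)/2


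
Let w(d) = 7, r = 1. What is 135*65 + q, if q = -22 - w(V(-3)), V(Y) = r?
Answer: 8746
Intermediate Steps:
V(Y) = 1
q = -29 (q = -22 - 1*7 = -22 - 7 = -29)
135*65 + q = 135*65 - 29 = 8775 - 29 = 8746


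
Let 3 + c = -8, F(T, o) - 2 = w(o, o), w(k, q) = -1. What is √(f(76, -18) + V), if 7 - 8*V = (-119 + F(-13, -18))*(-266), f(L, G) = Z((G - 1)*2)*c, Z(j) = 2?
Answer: I*√63114/4 ≈ 62.806*I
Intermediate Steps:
F(T, o) = 1 (F(T, o) = 2 - 1 = 1)
c = -11 (c = -3 - 8 = -11)
f(L, G) = -22 (f(L, G) = 2*(-11) = -22)
V = -31381/8 (V = 7/8 - (-119 + 1)*(-266)/8 = 7/8 - (-59)*(-266)/4 = 7/8 - ⅛*31388 = 7/8 - 7847/2 = -31381/8 ≈ -3922.6)
√(f(76, -18) + V) = √(-22 - 31381/8) = √(-31557/8) = I*√63114/4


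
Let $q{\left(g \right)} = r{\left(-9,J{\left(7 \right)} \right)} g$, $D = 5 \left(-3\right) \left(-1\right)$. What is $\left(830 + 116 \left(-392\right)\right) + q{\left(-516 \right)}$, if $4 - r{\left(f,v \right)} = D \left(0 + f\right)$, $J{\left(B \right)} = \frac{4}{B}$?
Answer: $-116366$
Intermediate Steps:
$D = 15$ ($D = \left(-15\right) \left(-1\right) = 15$)
$r{\left(f,v \right)} = 4 - 15 f$ ($r{\left(f,v \right)} = 4 - 15 \left(0 + f\right) = 4 - 15 f$)
$q{\left(g \right)} = 139 g$ ($q{\left(g \right)} = \left(4 - -135\right) g = \left(4 + 135\right) g = 139 g$)
$\left(830 + 116 \left(-392\right)\right) + q{\left(-516 \right)} = \left(830 + 116 \left(-392\right)\right) + 139 \left(-516\right) = \left(830 - 45472\right) - 71724 = -44642 - 71724 = -116366$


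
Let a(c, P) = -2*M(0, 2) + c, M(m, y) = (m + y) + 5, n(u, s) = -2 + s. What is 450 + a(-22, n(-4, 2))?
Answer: 414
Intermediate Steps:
M(m, y) = 5 + m + y
a(c, P) = -14 + c (a(c, P) = -2*(5 + 0 + 2) + c = -2*7 + c = -14 + c)
450 + a(-22, n(-4, 2)) = 450 + (-14 - 22) = 450 - 36 = 414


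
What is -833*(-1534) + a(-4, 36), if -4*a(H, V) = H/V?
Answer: 46001593/36 ≈ 1.2778e+6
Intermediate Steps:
a(H, V) = -H/(4*V)
-833*(-1534) + a(-4, 36) = -833*(-1534) - ¼*(-4)/36 = 1277822 - ¼*(-4)*1/36 = 1277822 + 1/36 = 46001593/36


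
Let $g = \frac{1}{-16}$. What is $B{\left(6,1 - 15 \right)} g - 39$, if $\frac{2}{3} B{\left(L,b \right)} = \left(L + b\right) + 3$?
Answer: $- \frac{1233}{32} \approx -38.531$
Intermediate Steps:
$g = - \frac{1}{16} \approx -0.0625$
$B{\left(L,b \right)} = \frac{9}{2} + \frac{3 L}{2} + \frac{3 b}{2}$ ($B{\left(L,b \right)} = \frac{3 \left(\left(L + b\right) + 3\right)}{2} = \frac{3 \left(3 + L + b\right)}{2} = \frac{9}{2} + \frac{3 L}{2} + \frac{3 b}{2}$)
$B{\left(6,1 - 15 \right)} g - 39 = \left(\frac{9}{2} + \frac{3}{2} \cdot 6 + \frac{3 \left(1 - 15\right)}{2}\right) \left(- \frac{1}{16}\right) - 39 = \left(\frac{9}{2} + 9 + \frac{3 \left(1 - 15\right)}{2}\right) \left(- \frac{1}{16}\right) - 39 = \left(\frac{9}{2} + 9 + \frac{3}{2} \left(-14\right)\right) \left(- \frac{1}{16}\right) - 39 = \left(\frac{9}{2} + 9 - 21\right) \left(- \frac{1}{16}\right) - 39 = \left(- \frac{15}{2}\right) \left(- \frac{1}{16}\right) - 39 = \frac{15}{32} - 39 = - \frac{1233}{32}$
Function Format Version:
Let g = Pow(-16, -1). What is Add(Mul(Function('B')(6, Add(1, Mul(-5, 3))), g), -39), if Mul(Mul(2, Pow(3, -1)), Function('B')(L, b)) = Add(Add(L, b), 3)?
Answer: Rational(-1233, 32) ≈ -38.531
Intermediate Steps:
g = Rational(-1, 16) ≈ -0.062500
Function('B')(L, b) = Add(Rational(9, 2), Mul(Rational(3, 2), L), Mul(Rational(3, 2), b)) (Function('B')(L, b) = Mul(Rational(3, 2), Add(Add(L, b), 3)) = Mul(Rational(3, 2), Add(3, L, b)) = Add(Rational(9, 2), Mul(Rational(3, 2), L), Mul(Rational(3, 2), b)))
Add(Mul(Function('B')(6, Add(1, Mul(-5, 3))), g), -39) = Add(Mul(Add(Rational(9, 2), Mul(Rational(3, 2), 6), Mul(Rational(3, 2), Add(1, Mul(-5, 3)))), Rational(-1, 16)), -39) = Add(Mul(Add(Rational(9, 2), 9, Mul(Rational(3, 2), Add(1, -15))), Rational(-1, 16)), -39) = Add(Mul(Add(Rational(9, 2), 9, Mul(Rational(3, 2), -14)), Rational(-1, 16)), -39) = Add(Mul(Add(Rational(9, 2), 9, -21), Rational(-1, 16)), -39) = Add(Mul(Rational(-15, 2), Rational(-1, 16)), -39) = Add(Rational(15, 32), -39) = Rational(-1233, 32)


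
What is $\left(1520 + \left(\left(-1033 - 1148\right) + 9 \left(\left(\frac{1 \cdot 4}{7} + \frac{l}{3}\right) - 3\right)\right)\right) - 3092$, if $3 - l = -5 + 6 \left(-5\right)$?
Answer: $- \frac{25626}{7} \approx -3660.9$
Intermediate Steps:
$l = 38$ ($l = 3 - \left(-5 + 6 \left(-5\right)\right) = 3 - \left(-5 - 30\right) = 3 - -35 = 3 + 35 = 38$)
$\left(1520 + \left(\left(-1033 - 1148\right) + 9 \left(\left(\frac{1 \cdot 4}{7} + \frac{l}{3}\right) - 3\right)\right)\right) - 3092 = \left(1520 + \left(\left(-1033 - 1148\right) + 9 \left(\left(\frac{1 \cdot 4}{7} + \frac{38}{3}\right) - 3\right)\right)\right) - 3092 = \left(1520 - \left(2181 - 9 \left(\left(4 \cdot \frac{1}{7} + 38 \cdot \frac{1}{3}\right) - 3\right)\right)\right) - 3092 = \left(1520 - \left(2181 - 9 \left(\left(\frac{4}{7} + \frac{38}{3}\right) - 3\right)\right)\right) - 3092 = \left(1520 - \left(2181 - 9 \left(\frac{278}{21} - 3\right)\right)\right) - 3092 = \left(1520 + \left(-2181 + 9 \cdot \frac{215}{21}\right)\right) - 3092 = \left(1520 + \left(-2181 + \frac{645}{7}\right)\right) - 3092 = \left(1520 - \frac{14622}{7}\right) - 3092 = - \frac{3982}{7} - 3092 = - \frac{25626}{7}$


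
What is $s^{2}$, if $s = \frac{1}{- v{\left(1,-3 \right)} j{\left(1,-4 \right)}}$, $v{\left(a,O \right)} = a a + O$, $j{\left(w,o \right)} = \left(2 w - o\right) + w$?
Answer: $\frac{1}{196} \approx 0.005102$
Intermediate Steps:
$j{\left(w,o \right)} = - o + 3 w$ ($j{\left(w,o \right)} = \left(- o + 2 w\right) + w = - o + 3 w$)
$v{\left(a,O \right)} = O + a^{2}$ ($v{\left(a,O \right)} = a^{2} + O = O + a^{2}$)
$s = \frac{1}{14}$ ($s = \frac{1}{- (-3 + 1^{2}) \left(\left(-1\right) \left(-4\right) + 3 \cdot 1\right)} = \frac{1}{- (-3 + 1) \left(4 + 3\right)} = \frac{1}{\left(-1\right) \left(-2\right) 7} = \frac{1}{2 \cdot 7} = \frac{1}{14} \approx 0.071429$)
$s^{2} = \left(\frac{1}{14}\right)^{2} = \frac{1}{196}$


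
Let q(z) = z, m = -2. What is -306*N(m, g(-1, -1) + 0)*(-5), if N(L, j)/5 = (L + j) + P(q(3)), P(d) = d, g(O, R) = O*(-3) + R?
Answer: 22950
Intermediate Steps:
g(O, R) = R - 3*O (g(O, R) = -3*O + R = R - 3*O)
N(L, j) = 15 + 5*L + 5*j (N(L, j) = 5*((L + j) + 3) = 5*(3 + L + j) = 15 + 5*L + 5*j)
-306*N(m, g(-1, -1) + 0)*(-5) = -306*(15 + 5*(-2) + 5*((-1 - 3*(-1)) + 0))*(-5) = -306*(15 - 10 + 5*((-1 + 3) + 0))*(-5) = -306*(15 - 10 + 5*(2 + 0))*(-5) = -306*(15 - 10 + 5*2)*(-5) = -306*(15 - 10 + 10)*(-5) = -4590*(-5) = -306*(-75) = 22950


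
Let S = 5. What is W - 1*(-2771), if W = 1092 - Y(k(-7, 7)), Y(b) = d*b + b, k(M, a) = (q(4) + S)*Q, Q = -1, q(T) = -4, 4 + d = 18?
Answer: 3878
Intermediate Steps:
d = 14 (d = -4 + 18 = 14)
k(M, a) = -1 (k(M, a) = (-4 + 5)*(-1) = 1*(-1) = -1)
Y(b) = 15*b (Y(b) = 14*b + b = 15*b)
W = 1107 (W = 1092 - 15*(-1) = 1092 - 1*(-15) = 1092 + 15 = 1107)
W - 1*(-2771) = 1107 - 1*(-2771) = 1107 + 2771 = 3878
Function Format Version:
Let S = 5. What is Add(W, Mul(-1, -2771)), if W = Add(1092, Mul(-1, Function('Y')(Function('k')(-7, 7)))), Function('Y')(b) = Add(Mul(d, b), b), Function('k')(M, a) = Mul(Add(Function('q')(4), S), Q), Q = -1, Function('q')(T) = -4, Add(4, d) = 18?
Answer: 3878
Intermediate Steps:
d = 14 (d = Add(-4, 18) = 14)
Function('k')(M, a) = -1 (Function('k')(M, a) = Mul(Add(-4, 5), -1) = Mul(1, -1) = -1)
Function('Y')(b) = Mul(15, b) (Function('Y')(b) = Add(Mul(14, b), b) = Mul(15, b))
W = 1107 (W = Add(1092, Mul(-1, Mul(15, -1))) = Add(1092, Mul(-1, -15)) = Add(1092, 15) = 1107)
Add(W, Mul(-1, -2771)) = Add(1107, Mul(-1, -2771)) = Add(1107, 2771) = 3878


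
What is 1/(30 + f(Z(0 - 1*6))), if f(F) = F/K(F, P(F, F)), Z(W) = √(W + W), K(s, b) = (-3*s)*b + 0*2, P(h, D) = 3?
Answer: 9/269 ≈ 0.033457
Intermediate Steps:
K(s, b) = -3*b*s (K(s, b) = -3*b*s + 0 = -3*b*s)
Z(W) = √2*√W (Z(W) = √(2*W) = √2*√W)
f(F) = -⅑ (f(F) = F/((-3*3*F)) = F/((-9*F)) = F*(-1/(9*F)) = -⅑)
1/(30 + f(Z(0 - 1*6))) = 1/(30 - ⅑) = 1/(269/9) = 9/269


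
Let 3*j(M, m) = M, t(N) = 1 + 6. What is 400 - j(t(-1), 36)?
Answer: 1193/3 ≈ 397.67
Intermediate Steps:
t(N) = 7
j(M, m) = M/3
400 - j(t(-1), 36) = 400 - 7/3 = 1193/3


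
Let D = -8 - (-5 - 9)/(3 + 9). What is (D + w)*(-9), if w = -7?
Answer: 249/2 ≈ 124.50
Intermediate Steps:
D = -41/6 (D = -8 - (-14)/12 = -8 - 1*(-7/6) = -8 + 7/6 = -41/6 ≈ -6.8333)
(D + w)*(-9) = (-41/6 - 7)*(-9) = -83/6*(-9) = 249/2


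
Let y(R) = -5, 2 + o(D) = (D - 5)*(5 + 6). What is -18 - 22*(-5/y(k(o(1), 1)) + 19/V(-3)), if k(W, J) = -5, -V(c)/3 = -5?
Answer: -1018/15 ≈ -67.867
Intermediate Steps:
o(D) = -57 + 11*D (o(D) = -2 + (D - 5)*(5 + 6) = -2 + (-5 + D)*11 = -2 + (-55 + 11*D) = -57 + 11*D)
V(c) = 15 (V(c) = -3*(-5) = 15)
-18 - 22*(-5/y(k(o(1), 1)) + 19/V(-3)) = -18 - 22*(-5/(-5) + 19/15) = -18 - 22*(-5*(-⅕) + 19*(1/15)) = -18 - 22*(1 + 19/15) = -18 - 22*34/15 = -18 - 748/15 = -1018/15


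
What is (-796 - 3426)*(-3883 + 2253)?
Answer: 6881860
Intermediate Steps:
(-796 - 3426)*(-3883 + 2253) = -4222*(-1630) = 6881860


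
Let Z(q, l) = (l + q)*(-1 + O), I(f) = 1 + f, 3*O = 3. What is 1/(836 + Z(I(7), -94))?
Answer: 1/836 ≈ 0.0011962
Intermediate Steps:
O = 1 (O = (⅓)*3 = 1)
Z(q, l) = 0 (Z(q, l) = (l + q)*(-1 + 1) = (l + q)*0 = 0)
1/(836 + Z(I(7), -94)) = 1/(836 + 0) = 1/836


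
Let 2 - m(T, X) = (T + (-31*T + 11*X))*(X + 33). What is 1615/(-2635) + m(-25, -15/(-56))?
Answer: -2435020397/97216 ≈ -25048.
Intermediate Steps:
m(T, X) = 2 - (33 + X)*(-30*T + 11*X) (m(T, X) = 2 - (T + (-31*T + 11*X))*(X + 33) = 2 - (-30*T + 11*X)*(33 + X) = 2 - (33 + X)*(-30*T + 11*X))
1615/(-2635) + m(-25, -15/(-56)) = 1615/(-2635) + (2 - (-5445)/(-56) - 11*(-15/(-56))**2 + 990*(-25) + 30*(-25)*(-15/(-56))) = 1615*(-1/2635) + (2 - (-5445)*(-1)/56 - 11*(-15*(-1/56))**2 - 24750 + 30*(-25)*(-15*(-1/56))) = -19/31 + (2 - 363*15/56 - 11*(15/56)**2 - 24750 + 30*(-25)*(15/56)) = -19/31 + (2 - 5445/56 - 11*225/3136 - 24750 - 5625/28) = -19/31 + (2 - 5445/56 - 2475/3136 - 24750 - 5625/28) = -19/31 - 78547123/3136 = -2435020397/97216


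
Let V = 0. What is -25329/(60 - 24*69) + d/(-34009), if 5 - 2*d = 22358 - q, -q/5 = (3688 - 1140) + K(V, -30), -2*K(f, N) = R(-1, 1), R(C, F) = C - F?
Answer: 296474055/18092788 ≈ 16.386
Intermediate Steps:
K(f, N) = 1 (K(f, N) = -(-1 - 1*1)/2 = -(-1 - 1)/2 = -1/2*(-2) = 1)
q = -12745 (q = -5*((3688 - 1140) + 1) = -5*(2548 + 1) = -5*2549 = -12745)
d = -17549 (d = 5/2 - (22358 - 1*(-12745))/2 = 5/2 - (22358 + 12745)/2 = 5/2 - 1/2*35103 = 5/2 - 35103/2 = -17549)
-25329/(60 - 24*69) + d/(-34009) = -25329/(60 - 24*69) - 17549/(-34009) = -25329/(60 - 1656) - 17549*(-1/34009) = -25329/(-1596) + 17549/34009 = -25329*(-1/1596) + 17549/34009 = 8443/532 + 17549/34009 = 296474055/18092788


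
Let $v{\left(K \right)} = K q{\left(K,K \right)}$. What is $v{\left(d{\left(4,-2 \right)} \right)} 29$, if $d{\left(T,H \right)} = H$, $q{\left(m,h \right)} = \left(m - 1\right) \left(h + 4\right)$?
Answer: $348$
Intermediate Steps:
$q{\left(m,h \right)} = \left(-1 + m\right) \left(4 + h\right)$
$v{\left(K \right)} = K \left(-4 + K^{2} + 3 K\right)$ ($v{\left(K \right)} = K \left(-4 - K + 4 K + K K\right) = K \left(-4 - K + 4 K + K^{2}\right) = K \left(-4 + K^{2} + 3 K\right)$)
$v{\left(d{\left(4,-2 \right)} \right)} 29 = - 2 \left(-4 + \left(-2\right)^{2} + 3 \left(-2\right)\right) 29 = - 2 \left(-4 + 4 - 6\right) 29 = \left(-2\right) \left(-6\right) 29 = 12 \cdot 29 = 348$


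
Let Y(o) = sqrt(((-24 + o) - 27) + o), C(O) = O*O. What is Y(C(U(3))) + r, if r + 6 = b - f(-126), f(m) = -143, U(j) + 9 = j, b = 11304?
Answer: 11441 + sqrt(21) ≈ 11446.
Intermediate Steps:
U(j) = -9 + j
C(O) = O**2
r = 11441 (r = -6 + (11304 - 1*(-143)) = -6 + (11304 + 143) = -6 + 11447 = 11441)
Y(o) = sqrt(-51 + 2*o) (Y(o) = sqrt((-51 + o) + o) = sqrt(-51 + 2*o))
Y(C(U(3))) + r = sqrt(-51 + 2*(-9 + 3)**2) + 11441 = sqrt(-51 + 2*(-6)**2) + 11441 = sqrt(-51 + 2*36) + 11441 = sqrt(-51 + 72) + 11441 = sqrt(21) + 11441 = 11441 + sqrt(21)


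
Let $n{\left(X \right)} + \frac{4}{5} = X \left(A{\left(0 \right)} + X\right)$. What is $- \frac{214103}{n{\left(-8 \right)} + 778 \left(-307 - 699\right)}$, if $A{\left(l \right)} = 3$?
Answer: $\frac{1070515}{3913144} \approx 0.27357$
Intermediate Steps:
$n{\left(X \right)} = - \frac{4}{5} + X \left(3 + X\right)$
$- \frac{214103}{n{\left(-8 \right)} + 778 \left(-307 - 699\right)} = - \frac{214103}{\left(- \frac{4}{5} + \left(-8\right)^{2} + 3 \left(-8\right)\right) + 778 \left(-307 - 699\right)} = - \frac{214103}{\left(- \frac{4}{5} + 64 - 24\right) + 778 \left(-307 - 699\right)} = - \frac{214103}{\frac{196}{5} + 778 \left(-1006\right)} = - \frac{214103}{\frac{196}{5} - 782668} = - \frac{214103}{- \frac{3913144}{5}} = \left(-214103\right) \left(- \frac{5}{3913144}\right) = \frac{1070515}{3913144}$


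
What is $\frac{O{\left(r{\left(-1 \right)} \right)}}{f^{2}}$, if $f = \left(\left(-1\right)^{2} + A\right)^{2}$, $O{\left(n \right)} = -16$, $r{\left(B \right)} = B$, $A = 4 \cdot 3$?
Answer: $- \frac{16}{28561} \approx -0.0005602$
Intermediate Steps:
$A = 12$
$f = 169$ ($f = \left(\left(-1\right)^{2} + 12\right)^{2} = \left(1 + 12\right)^{2} = 13^{2} = 169$)
$\frac{O{\left(r{\left(-1 \right)} \right)}}{f^{2}} = - \frac{16}{169^{2}} = - \frac{16}{28561}$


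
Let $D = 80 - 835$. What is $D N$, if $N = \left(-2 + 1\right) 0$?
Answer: $0$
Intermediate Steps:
$N = 0$ ($N = \left(-1\right) 0 = 0$)
$D = -755$
$D N = \left(-755\right) 0 = 0$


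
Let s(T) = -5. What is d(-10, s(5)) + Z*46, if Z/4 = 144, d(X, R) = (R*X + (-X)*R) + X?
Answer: 26486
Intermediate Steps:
d(X, R) = X (d(X, R) = (R*X - R*X) + X = 0 + X = X)
Z = 576 (Z = 4*144 = 576)
d(-10, s(5)) + Z*46 = -10 + 576*46 = -10 + 26496 = 26486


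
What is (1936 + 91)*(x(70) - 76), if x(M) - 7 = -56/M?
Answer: -707423/5 ≈ -1.4148e+5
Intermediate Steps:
x(M) = 7 - 56/M
(1936 + 91)*(x(70) - 76) = (1936 + 91)*((7 - 56/70) - 76) = 2027*((7 - 56*1/70) - 76) = 2027*((7 - ⅘) - 76) = 2027*(31/5 - 76) = 2027*(-349/5) = -707423/5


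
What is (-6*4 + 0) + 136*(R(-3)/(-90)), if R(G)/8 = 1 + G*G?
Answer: -1304/9 ≈ -144.89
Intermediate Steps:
R(G) = 8 + 8*G**2 (R(G) = 8*(1 + G*G) = 8*(1 + G**2) = 8 + 8*G**2)
(-6*4 + 0) + 136*(R(-3)/(-90)) = (-6*4 + 0) + 136*((8 + 8*(-3)**2)/(-90)) = (-24 + 0) + 136*((8 + 8*9)*(-1/90)) = -24 + 136*((8 + 72)*(-1/90)) = -24 + 136*(80*(-1/90)) = -24 + 136*(-8/9) = -24 - 1088/9 = -1304/9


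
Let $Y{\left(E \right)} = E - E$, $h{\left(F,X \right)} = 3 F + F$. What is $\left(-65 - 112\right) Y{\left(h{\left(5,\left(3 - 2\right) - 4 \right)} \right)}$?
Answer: $0$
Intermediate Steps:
$h{\left(F,X \right)} = 4 F$
$Y{\left(E \right)} = 0$
$\left(-65 - 112\right) Y{\left(h{\left(5,\left(3 - 2\right) - 4 \right)} \right)} = \left(-65 - 112\right) 0 = \left(-177\right) 0 = 0$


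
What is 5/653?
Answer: 5/653 ≈ 0.0076570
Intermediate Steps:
5/653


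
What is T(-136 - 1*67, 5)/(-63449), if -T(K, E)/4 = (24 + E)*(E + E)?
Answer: 1160/63449 ≈ 0.018282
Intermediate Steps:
T(K, E) = -8*E*(24 + E) (T(K, E) = -4*(24 + E)*(E + E) = -4*(24 + E)*2*E = -8*E*(24 + E))
T(-136 - 1*67, 5)/(-63449) = -8*5*(24 + 5)/(-63449) = -8*5*29*(-1/63449) = -1160*(-1/63449) = 1160/63449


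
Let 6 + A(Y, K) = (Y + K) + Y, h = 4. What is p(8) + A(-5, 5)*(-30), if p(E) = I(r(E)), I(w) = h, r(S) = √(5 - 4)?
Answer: 334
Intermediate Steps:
r(S) = 1 (r(S) = √1 = 1)
I(w) = 4
p(E) = 4
A(Y, K) = -6 + K + 2*Y (A(Y, K) = -6 + ((Y + K) + Y) = -6 + ((K + Y) + Y) = -6 + (K + 2*Y) = -6 + K + 2*Y)
p(8) + A(-5, 5)*(-30) = 4 + (-6 + 5 + 2*(-5))*(-30) = 4 + (-6 + 5 - 10)*(-30) = 4 - 11*(-30) = 4 + 330 = 334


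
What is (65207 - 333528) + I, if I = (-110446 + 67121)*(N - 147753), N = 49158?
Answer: 4271360054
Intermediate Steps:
I = 4271628375 (I = (-110446 + 67121)*(49158 - 147753) = -43325*(-98595) = 4271628375)
(65207 - 333528) + I = (65207 - 333528) + 4271628375 = -268321 + 4271628375 = 4271360054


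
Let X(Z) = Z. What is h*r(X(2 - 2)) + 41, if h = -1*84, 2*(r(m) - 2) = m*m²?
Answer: -127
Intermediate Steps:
r(m) = 2 + m³/2 (r(m) = 2 + (m*m²)/2 = 2 + m³/2)
h = -84
h*r(X(2 - 2)) + 41 = -84*(2 + (2 - 2)³/2) + 41 = -84*(2 + (½)*0³) + 41 = -84*(2 + (½)*0) + 41 = -84*(2 + 0) + 41 = -84*2 + 41 = -168 + 41 = -127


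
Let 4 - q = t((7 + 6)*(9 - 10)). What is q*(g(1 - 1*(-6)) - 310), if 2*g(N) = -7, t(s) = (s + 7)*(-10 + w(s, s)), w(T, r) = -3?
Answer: 23199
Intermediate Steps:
t(s) = -91 - 13*s (t(s) = (s + 7)*(-10 - 3) = (7 + s)*(-13) = -91 - 13*s)
g(N) = -7/2 (g(N) = (1/2)*(-7) = -7/2)
q = -74 (q = 4 - (-91 - 13*(7 + 6)*(9 - 10)) = 4 - (-91 - 169*(-1)) = 4 - (-91 - 13*(-13)) = 4 - (-91 + 169) = 4 - 1*78 = 4 - 78 = -74)
q*(g(1 - 1*(-6)) - 310) = -74*(-7/2 - 310) = -74*(-627/2) = 23199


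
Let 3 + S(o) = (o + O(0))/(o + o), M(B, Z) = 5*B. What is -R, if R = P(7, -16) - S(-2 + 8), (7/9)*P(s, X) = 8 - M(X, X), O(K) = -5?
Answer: -9749/84 ≈ -116.06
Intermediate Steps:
P(s, X) = 72/7 - 45*X/7 (P(s, X) = 9*(8 - 5*X)/7 = 72/7 - 45*X/7)
S(o) = -3 + (-5 + o)/(2*o) (S(o) = -3 + (o - 5)/(o + o) = -3 + (-5 + o)/((2*o)) = -3 + (-5 + o)*(1/(2*o)) = -3 + (-5 + o)/(2*o))
R = 9749/84 (R = (72/7 - 45/7*(-16)) - 5*(-1 - (-2 + 8))/(2*(-2 + 8)) = (72/7 + 720/7) - 5*(-1 - 1*6)/(2*6) = 792/7 - 5*(-1 - 6)/(2*6) = 792/7 - 5*(-7)/(2*6) = 792/7 - 1*(-35/12) = 792/7 + 35/12 = 9749/84 ≈ 116.06)
-R = -1*9749/84 = -9749/84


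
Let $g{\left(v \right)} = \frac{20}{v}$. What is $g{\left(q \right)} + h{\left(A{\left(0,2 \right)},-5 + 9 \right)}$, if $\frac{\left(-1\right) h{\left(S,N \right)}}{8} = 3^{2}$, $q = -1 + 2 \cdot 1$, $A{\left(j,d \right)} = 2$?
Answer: $-52$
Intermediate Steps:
$q = 1$ ($q = -1 + 2 = 1$)
$h{\left(S,N \right)} = -72$ ($h{\left(S,N \right)} = - 8 \cdot 3^{2} = \left(-8\right) 9 = -72$)
$g{\left(q \right)} + h{\left(A{\left(0,2 \right)},-5 + 9 \right)} = \frac{20}{1} - 72 = 20 \cdot 1 - 72 = 20 - 72 = -52$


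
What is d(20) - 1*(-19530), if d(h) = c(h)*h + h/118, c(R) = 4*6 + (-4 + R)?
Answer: 1199480/59 ≈ 20330.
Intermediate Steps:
c(R) = 20 + R (c(R) = 24 + (-4 + R) = 20 + R)
d(h) = h/118 + h*(20 + h) (d(h) = (20 + h)*h + h/118 = h*(20 + h) + h*(1/118) = h*(20 + h) + h/118 = h/118 + h*(20 + h))
d(20) - 1*(-19530) = (1/118)*20*(2361 + 118*20) - 1*(-19530) = (1/118)*20*(2361 + 2360) + 19530 = (1/118)*20*4721 + 19530 = 47210/59 + 19530 = 1199480/59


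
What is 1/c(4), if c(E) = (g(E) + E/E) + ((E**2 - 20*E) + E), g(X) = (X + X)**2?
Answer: 1/5 ≈ 0.20000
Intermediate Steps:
g(X) = 4*X**2 (g(X) = (2*X)**2 = 4*X**2)
c(E) = 1 - 19*E + 5*E**2 (c(E) = (4*E**2 + E/E) + ((E**2 - 20*E) + E) = (4*E**2 + 1) + (E**2 - 19*E) = (1 + 4*E**2) + (E**2 - 19*E) = 1 - 19*E + 5*E**2)
1/c(4) = 1/(1 - 19*4 + 5*4**2) = 1/(1 - 76 + 5*16) = 1/(1 - 76 + 80) = 1/5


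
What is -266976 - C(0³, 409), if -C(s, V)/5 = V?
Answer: -264931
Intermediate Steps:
C(s, V) = -5*V
-266976 - C(0³, 409) = -266976 - (-5)*409 = -266976 - 1*(-2045) = -266976 + 2045 = -264931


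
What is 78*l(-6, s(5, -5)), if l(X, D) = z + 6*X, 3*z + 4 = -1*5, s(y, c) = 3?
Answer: -3042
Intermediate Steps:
z = -3 (z = -4/3 + (-1*5)/3 = -4/3 + (⅓)*(-5) = -4/3 - 5/3 = -3)
l(X, D) = -3 + 6*X
78*l(-6, s(5, -5)) = 78*(-3 + 6*(-6)) = 78*(-3 - 36) = 78*(-39) = -3042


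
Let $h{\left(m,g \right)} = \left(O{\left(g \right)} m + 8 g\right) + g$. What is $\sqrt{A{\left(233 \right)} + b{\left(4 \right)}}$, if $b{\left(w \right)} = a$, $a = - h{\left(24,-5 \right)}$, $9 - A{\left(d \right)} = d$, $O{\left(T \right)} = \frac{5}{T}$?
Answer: $i \sqrt{155} \approx 12.45 i$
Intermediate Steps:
$h{\left(m,g \right)} = 9 g + \frac{5 m}{g}$ ($h{\left(m,g \right)} = \left(\frac{5}{g} m + 8 g\right) + g = \left(\frac{5 m}{g} + 8 g\right) + g = \left(8 g + \frac{5 m}{g}\right) + g = 9 g + \frac{5 m}{g}$)
$A{\left(d \right)} = 9 - d$
$a = 69$ ($a = - (9 \left(-5\right) + 5 \cdot 24 \frac{1}{-5}) = - (-45 + 5 \cdot 24 \left(- \frac{1}{5}\right)) = - (-45 - 24) = \left(-1\right) \left(-69\right) = 69$)
$b{\left(w \right)} = 69$
$\sqrt{A{\left(233 \right)} + b{\left(4 \right)}} = \sqrt{\left(9 - 233\right) + 69} = \sqrt{-224 + 69} = \sqrt{-155} = i \sqrt{155}$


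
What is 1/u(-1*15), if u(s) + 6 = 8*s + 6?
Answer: -1/120 ≈ -0.0083333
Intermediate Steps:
u(s) = 8*s (u(s) = -6 + (8*s + 6) = -6 + (6 + 8*s) = 8*s)
1/u(-1*15) = 1/(8*(-1*15)) = 1/(8*(-15)) = 1/(-120) = -1/120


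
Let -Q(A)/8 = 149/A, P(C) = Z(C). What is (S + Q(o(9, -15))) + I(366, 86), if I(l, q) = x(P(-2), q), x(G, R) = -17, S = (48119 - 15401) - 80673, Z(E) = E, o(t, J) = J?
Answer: -718388/15 ≈ -47893.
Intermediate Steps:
P(C) = C
Q(A) = -1192/A
S = -47955 (S = 32718 - 80673 = -47955)
I(l, q) = -17
(S + Q(o(9, -15))) + I(366, 86) = (-47955 - 1192/(-15)) - 17 = (-47955 - 1192*(-1/15)) - 17 = (-47955 + 1192/15) - 17 = -718133/15 - 17 = -718388/15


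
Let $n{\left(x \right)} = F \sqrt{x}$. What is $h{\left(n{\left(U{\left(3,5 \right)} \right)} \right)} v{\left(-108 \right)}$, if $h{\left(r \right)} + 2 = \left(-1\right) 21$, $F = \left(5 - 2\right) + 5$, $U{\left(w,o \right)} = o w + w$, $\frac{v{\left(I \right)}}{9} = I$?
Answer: $22356$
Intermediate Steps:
$v{\left(I \right)} = 9 I$
$U{\left(w,o \right)} = w + o w$
$F = 8$ ($F = 3 + 5 = 8$)
$n{\left(x \right)} = 8 \sqrt{x}$
$h{\left(r \right)} = -23$ ($h{\left(r \right)} = -2 - 21 = -23$)
$h{\left(n{\left(U{\left(3,5 \right)} \right)} \right)} v{\left(-108 \right)} = - 23 \cdot 9 \left(-108\right) = \left(-23\right) \left(-972\right) = 22356$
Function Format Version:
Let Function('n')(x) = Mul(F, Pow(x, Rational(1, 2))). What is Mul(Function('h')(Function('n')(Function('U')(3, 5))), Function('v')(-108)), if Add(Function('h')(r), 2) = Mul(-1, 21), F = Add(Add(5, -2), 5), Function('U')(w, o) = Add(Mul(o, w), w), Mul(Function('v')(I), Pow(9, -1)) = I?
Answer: 22356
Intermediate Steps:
Function('v')(I) = Mul(9, I)
Function('U')(w, o) = Add(w, Mul(o, w))
F = 8 (F = Add(3, 5) = 8)
Function('n')(x) = Mul(8, Pow(x, Rational(1, 2)))
Function('h')(r) = -23 (Function('h')(r) = Add(-2, Mul(-1, 21)) = Add(-2, -21) = -23)
Mul(Function('h')(Function('n')(Function('U')(3, 5))), Function('v')(-108)) = Mul(-23, Mul(9, -108)) = Mul(-23, -972) = 22356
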